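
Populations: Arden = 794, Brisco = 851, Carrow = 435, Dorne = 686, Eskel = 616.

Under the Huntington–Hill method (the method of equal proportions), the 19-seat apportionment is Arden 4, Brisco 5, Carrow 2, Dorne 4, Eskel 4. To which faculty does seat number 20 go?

Carrow

Priority for the next seat is population ÷ (√(s·(s+1))).
Priorities: Arden 177.544, Brisco 155.371, Carrow 177.588, Dorne 153.394, Eskel 137.742.
Highest priority: Carrow.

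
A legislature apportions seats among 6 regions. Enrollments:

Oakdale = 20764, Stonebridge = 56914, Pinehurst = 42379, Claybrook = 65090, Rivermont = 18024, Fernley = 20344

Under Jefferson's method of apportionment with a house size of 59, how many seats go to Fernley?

5

Standard divisor 223515/59 ≈ 3788.39; standard quotas: Oakdale 5.481, Stonebridge 15.023, Pinehurst 11.187, Claybrook 17.181, Rivermont 4.758, Fernley 5.370.
Rounding down gives 5, 15, 11, 17, 4, 5 = 57 seats, so the divisor must be adjusted.
With modified divisor 3580: modified quotas Oakdale 5.800, Stonebridge 15.898, Pinehurst 11.838, Claybrook 18.182, Rivermont 5.035, Fernley 5.683.
Rounding down: Oakdale 5, Stonebridge 15, Pinehurst 11, Claybrook 18, Rivermont 5, Fernley 5 (total 59).
Fernley receives 5.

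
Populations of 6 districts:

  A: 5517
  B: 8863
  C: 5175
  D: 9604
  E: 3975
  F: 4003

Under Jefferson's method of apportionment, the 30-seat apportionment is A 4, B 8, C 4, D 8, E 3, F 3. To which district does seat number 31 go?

Priority for the next seat is population ÷ (current seats + 1).
Priorities: A 1103.400, B 984.778, C 1035.000, D 1067.111, E 993.750, F 1000.750.
Highest priority: A.

A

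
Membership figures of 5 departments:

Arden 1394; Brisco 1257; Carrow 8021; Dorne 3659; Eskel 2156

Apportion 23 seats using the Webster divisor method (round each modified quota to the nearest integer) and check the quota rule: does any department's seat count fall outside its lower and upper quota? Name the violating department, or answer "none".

none

Standard quotas: Arden 1.945, Brisco 1.754, Carrow 11.190, Dorne 5.104, Eskel 3.008.
Webster allocation: Arden 2, Brisco 2, Carrow 11, Dorne 5, Eskel 3.
Every allocation lies between the lower and upper quota.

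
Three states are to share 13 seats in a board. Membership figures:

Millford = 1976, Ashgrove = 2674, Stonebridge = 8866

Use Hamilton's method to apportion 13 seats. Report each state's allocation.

Standard divisor: 13516 ÷ 13 ≈ 1039.692.
Standard quotas: Millford 1.9006, Ashgrove 2.5719, Stonebridge 8.5275.
Lower quotas: Millford 1, Ashgrove 2, Stonebridge 8 (sum 11, leaving 2 seats).
Remainders in descending order: Millford 0.9006, Ashgrove 0.5719, Stonebridge 0.5275.
The surplus seats go to Millford, Ashgrove.

Millford 2, Ashgrove 3, Stonebridge 8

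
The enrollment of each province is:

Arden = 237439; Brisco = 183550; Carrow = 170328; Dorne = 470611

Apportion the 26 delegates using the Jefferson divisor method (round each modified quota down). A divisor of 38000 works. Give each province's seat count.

Arden 6, Brisco 4, Carrow 4, Dorne 12

With modified divisor 38000: modified quotas Arden 6.248, Brisco 4.830, Carrow 4.482, Dorne 12.384.
Rounding down: Arden 6, Brisco 4, Carrow 4, Dorne 12 (total 26).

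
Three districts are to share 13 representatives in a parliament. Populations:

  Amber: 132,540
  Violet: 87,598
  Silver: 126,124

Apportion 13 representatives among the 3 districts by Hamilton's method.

Standard divisor: 346262 ÷ 13 ≈ 26635.538.
Standard quotas: Amber 4.9761, Violet 3.2888, Silver 4.7352.
Lower quotas: Amber 4, Violet 3, Silver 4 (sum 11, leaving 2 seats).
Remainders in descending order: Amber 0.9761, Silver 0.7352, Violet 0.2888.
The surplus seats go to Amber, Silver.

Amber: 5; Violet: 3; Silver: 5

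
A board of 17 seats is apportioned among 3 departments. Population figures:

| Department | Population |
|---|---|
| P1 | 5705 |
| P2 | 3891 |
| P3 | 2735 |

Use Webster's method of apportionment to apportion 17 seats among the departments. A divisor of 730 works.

P1 8, P2 5, P3 4

With modified divisor 730: modified quotas P1 7.815, P2 5.330, P3 3.747.
Rounding to the nearest integer: P1 8, P2 5, P3 4 (total 17).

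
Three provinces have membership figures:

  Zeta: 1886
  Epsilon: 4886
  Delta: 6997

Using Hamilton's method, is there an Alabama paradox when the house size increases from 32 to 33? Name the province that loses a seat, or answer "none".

At 32 seats: Zeta 5, Epsilon 11, Delta 16.
At 33 seats: Zeta 4, Epsilon 12, Delta 17.
Zeta drops from 5 to 4.

Zeta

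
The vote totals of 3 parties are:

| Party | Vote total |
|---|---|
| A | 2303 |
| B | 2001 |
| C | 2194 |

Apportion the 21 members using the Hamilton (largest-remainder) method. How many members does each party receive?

Standard divisor: 6498 ÷ 21 ≈ 309.429.
Standard quotas: A 7.443, B 6.467, C 7.090.
Lower quotas: A 7, B 6, C 7 (sum 20, leaving 1 seat).
Remainders in descending order: B 0.467, A 0.443, C 0.090.
Largest remainder: B receives the extra seat.

A 7, B 7, C 7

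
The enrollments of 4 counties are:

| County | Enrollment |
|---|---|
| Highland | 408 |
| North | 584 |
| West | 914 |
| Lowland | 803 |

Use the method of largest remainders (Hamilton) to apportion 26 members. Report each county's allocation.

Highland: 4, North: 5, West: 9, Lowland: 8

Total 2709; standard divisor 2709/26 ≈ 104.192.
Standard quotas: Highland 3.916, North 5.605, West 8.772, Lowland 7.707.
Lower quotas: Highland 3, North 5, West 8, Lowland 7 (sum 23, leaving 3 seats).
Remainders in descending order: Highland 0.916, West 0.772, Lowland 0.707, North 0.605.
Largest remainders: Highland, West, Lowland receive the extra seats.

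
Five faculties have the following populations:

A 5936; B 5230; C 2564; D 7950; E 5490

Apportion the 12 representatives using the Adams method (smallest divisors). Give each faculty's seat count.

A 3, B 2, C 1, D 3, E 3

Standard divisor 27170/12 ≈ 2264.167; standard quotas: A 2.622, B 2.310, C 1.132, D 3.511, E 2.425.
Rounding up gives 3, 3, 2, 4, 3 = 15 seats, so the divisor must be adjusted.
With modified divisor 2700: modified quotas A 2.199, B 1.937, C 0.950, D 2.944, E 2.033.
Rounding up: A 3, B 2, C 1, D 3, E 3 (total 12).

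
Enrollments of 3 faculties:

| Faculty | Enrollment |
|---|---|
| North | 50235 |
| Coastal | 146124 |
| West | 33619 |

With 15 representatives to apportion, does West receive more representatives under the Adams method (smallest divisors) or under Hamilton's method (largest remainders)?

Adams

Adams: North 3, Coastal 9, West 3.
Hamilton: North 3, Coastal 10, West 2.
West gets 3 under Adams and 2 under Hamilton.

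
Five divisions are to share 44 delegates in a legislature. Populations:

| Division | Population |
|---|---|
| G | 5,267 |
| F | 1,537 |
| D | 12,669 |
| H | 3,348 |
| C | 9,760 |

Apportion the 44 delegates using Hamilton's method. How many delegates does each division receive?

G=7, F=2, D=17, H=5, C=13

Total 32581; standard divisor 32581/44 ≈ 740.477.
Standard quotas: G 7.1130, F 2.0757, D 17.1092, H 4.5214, C 13.1807.
Lower quotas: G 7, F 2, D 17, H 4, C 13 (sum 43, leaving 1 seat).
Remainders in descending order: H 0.5214, C 0.1807, G 0.1130, D 0.1092, F 0.0757.
The surplus seat goes to H.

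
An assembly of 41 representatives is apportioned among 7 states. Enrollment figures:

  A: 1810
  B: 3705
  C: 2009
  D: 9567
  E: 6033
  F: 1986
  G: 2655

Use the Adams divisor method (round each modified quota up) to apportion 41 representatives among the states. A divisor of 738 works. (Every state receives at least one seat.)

A=3, B=6, C=3, D=13, E=9, F=3, G=4

With modified divisor 738: modified quotas A 2.453, B 5.020, C 2.722, D 12.963, E 8.175, F 2.691, G 3.598.
Rounding up: A 3, B 6, C 3, D 13, E 9, F 3, G 4 (total 41).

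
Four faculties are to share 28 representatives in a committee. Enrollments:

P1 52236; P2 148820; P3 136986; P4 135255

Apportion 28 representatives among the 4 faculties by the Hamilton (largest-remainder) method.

The standard divisor is 473297/28 ≈ 16903.464.
Standard quotas: P1 3.0903, P2 8.8041, P3 8.1040, P4 8.0016.
Lower quotas: P1 3, P2 8, P3 8, P4 8 (sum 27, leaving 1 seat).
Remainders in descending order: P2 0.8041, P3 0.1040, P1 0.0903, P4 0.0016.
Largest remainder: P2 receives the extra seat.

P1 3, P2 9, P3 8, P4 8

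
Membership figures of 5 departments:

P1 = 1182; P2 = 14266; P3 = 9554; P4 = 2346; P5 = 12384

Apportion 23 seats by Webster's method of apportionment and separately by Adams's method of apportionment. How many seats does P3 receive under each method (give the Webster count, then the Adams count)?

6 and 5

Webster: P1 1, P2 8, P3 6, P4 1, P5 7.
Adams: P1 1, P2 8, P3 5, P4 2, P5 7.
P3 gets 6 under Webster and 5 under Adams.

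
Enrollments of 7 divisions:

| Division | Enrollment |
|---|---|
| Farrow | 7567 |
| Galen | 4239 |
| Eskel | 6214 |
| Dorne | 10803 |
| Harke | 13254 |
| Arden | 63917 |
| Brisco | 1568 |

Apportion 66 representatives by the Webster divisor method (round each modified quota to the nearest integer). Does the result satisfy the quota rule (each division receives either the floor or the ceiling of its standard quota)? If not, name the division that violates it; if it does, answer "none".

Arden

Standard quotas: Farrow 4.643, Galen 2.601, Eskel 3.813, Dorne 6.629, Harke 8.133, Arden 39.219, Brisco 0.962.
Webster allocation: Farrow 5, Galen 3, Eskel 4, Dorne 7, Harke 8, Arden 38, Brisco 1.
Arden has quota 39.219 (lower 39, upper 40) but receives 38 — outside the quota interval.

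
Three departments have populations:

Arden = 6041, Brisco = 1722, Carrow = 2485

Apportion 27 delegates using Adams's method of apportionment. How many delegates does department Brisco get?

5

Standard divisor 10248/27 ≈ 379.556; standard quotas: Arden 15.916, Brisco 4.537, Carrow 6.547.
Rounding up gives 16, 5, 7 = 28 seats, so the divisor must be adjusted.
With modified divisor 410: modified quotas Arden 14.734, Brisco 4.200, Carrow 6.061.
Rounding up: Arden 15, Brisco 5, Carrow 7 (total 27).
Brisco receives 5.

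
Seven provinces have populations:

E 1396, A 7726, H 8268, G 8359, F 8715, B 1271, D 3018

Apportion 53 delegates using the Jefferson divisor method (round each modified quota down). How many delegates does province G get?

Standard divisor 38753/53 ≈ 731.189; standard quotas: E 1.909, A 10.566, H 11.308, G 11.432, F 11.919, B 1.738, D 4.128.
Rounding down gives 1, 10, 11, 11, 11, 1, 4 = 49 seats, so the divisor must be adjusted.
With modified divisor 690.52: modified quotas E 2.022, A 11.189, H 11.974, G 12.105, F 12.621, B 1.841, D 4.371.
Rounding down: E 2, A 11, H 11, G 12, F 12, B 1, D 4 (total 53).
G receives 12.

12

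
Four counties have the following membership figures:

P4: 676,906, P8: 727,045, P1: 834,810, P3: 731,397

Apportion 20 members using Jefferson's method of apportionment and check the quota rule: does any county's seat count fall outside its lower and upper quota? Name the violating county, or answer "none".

none

Standard quotas: P4 4.558, P8 4.896, P1 5.621, P3 4.925.
Jefferson allocation: P4 4, P8 5, P1 6, P3 5.
Every allocation lies between the lower and upper quota.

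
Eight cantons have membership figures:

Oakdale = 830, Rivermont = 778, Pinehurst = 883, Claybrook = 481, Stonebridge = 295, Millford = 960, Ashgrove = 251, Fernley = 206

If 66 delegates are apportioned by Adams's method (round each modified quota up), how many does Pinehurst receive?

12

Standard divisor 4684/66 ≈ 70.97; standard quotas: Oakdale 11.695, Rivermont 10.962, Pinehurst 12.442, Claybrook 6.778, Stonebridge 4.157, Millford 13.527, Ashgrove 3.537, Fernley 2.903.
Rounding up gives 12, 11, 13, 7, 5, 14, 4, 3 = 69 seats, so the divisor must be adjusted.
With modified divisor 75: modified quotas Oakdale 11.067, Rivermont 10.373, Pinehurst 11.773, Claybrook 6.413, Stonebridge 3.933, Millford 12.800, Ashgrove 3.347, Fernley 2.747.
Rounding up: Oakdale 12, Rivermont 11, Pinehurst 12, Claybrook 7, Stonebridge 4, Millford 13, Ashgrove 4, Fernley 3 (total 66).
Pinehurst receives 12.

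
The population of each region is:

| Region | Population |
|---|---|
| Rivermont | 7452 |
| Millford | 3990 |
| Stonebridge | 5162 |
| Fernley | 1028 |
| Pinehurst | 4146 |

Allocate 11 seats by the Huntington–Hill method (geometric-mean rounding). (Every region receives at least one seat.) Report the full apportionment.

With divisor 2129: modified quotas Rivermont 3.500, Millford 1.874, Stonebridge 2.425, Fernley 0.483, Pinehurst 1.947.
Geometric-mean thresholds: Rivermont √(3·4)=3.464, Millford √(1·2)=1.414, Stonebridge √(2·3)=2.449, Fernley (min 1), Pinehurst √(1·2)=1.414.
Each quota rounded against its threshold gives Rivermont 4, Millford 2, Stonebridge 2, Fernley 1, Pinehurst 2 (total 11).

Rivermont=4; Millford=2; Stonebridge=2; Fernley=1; Pinehurst=2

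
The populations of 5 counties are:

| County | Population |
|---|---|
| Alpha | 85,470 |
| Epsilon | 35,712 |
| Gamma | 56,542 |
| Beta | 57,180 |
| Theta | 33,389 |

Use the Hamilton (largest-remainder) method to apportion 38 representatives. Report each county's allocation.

Standard divisor: 268293 ÷ 38 ≈ 7060.342.
Standard quotas: Alpha 12.1056, Epsilon 5.0581, Gamma 8.0084, Beta 8.0988, Theta 4.7291.
Lower quotas: Alpha 12, Epsilon 5, Gamma 8, Beta 8, Theta 4 (sum 37, leaving 1 seat).
Remainders in descending order: Theta 0.7291, Alpha 0.1056, Beta 0.0988, Epsilon 0.0581, Gamma 0.0084.
The surplus seat goes to Theta.

Alpha 12, Epsilon 5, Gamma 8, Beta 8, Theta 5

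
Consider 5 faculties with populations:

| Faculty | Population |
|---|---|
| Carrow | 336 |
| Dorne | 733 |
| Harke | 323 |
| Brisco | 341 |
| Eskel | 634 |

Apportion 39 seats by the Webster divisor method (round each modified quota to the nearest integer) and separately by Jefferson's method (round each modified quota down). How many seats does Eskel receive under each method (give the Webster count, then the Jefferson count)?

Webster: Carrow 6, Dorne 12, Harke 5, Brisco 6, Eskel 10.
Jefferson: Carrow 5, Dorne 12, Harke 5, Brisco 6, Eskel 11.
Eskel gets 10 under Webster and 11 under Jefferson.

10 and 11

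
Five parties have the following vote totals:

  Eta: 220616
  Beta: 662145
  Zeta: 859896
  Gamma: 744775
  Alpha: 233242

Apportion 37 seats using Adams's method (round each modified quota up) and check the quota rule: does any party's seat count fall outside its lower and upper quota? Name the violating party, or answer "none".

none

Standard quotas: Eta 3.000, Beta 9.005, Zeta 11.694, Gamma 10.129, Alpha 3.172.
Adams allocation: Eta 3, Beta 9, Zeta 12, Gamma 10, Alpha 3.
Every allocation lies between the lower and upper quota.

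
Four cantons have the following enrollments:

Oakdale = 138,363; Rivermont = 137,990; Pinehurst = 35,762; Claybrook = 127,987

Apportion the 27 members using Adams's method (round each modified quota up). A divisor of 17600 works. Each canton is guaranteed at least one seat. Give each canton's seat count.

Oakdale 8; Rivermont 8; Pinehurst 3; Claybrook 8

With modified divisor 17600: modified quotas Oakdale 7.862, Rivermont 7.840, Pinehurst 2.032, Claybrook 7.272.
Rounding up: Oakdale 8, Rivermont 8, Pinehurst 3, Claybrook 8 (total 27).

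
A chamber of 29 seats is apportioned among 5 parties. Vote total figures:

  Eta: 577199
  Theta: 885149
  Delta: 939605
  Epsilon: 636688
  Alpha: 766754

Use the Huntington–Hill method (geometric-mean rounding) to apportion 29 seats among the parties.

Eta 4, Theta 7, Delta 7, Epsilon 5, Alpha 6

With divisor 132824: modified quotas Eta 4.346, Theta 6.664, Delta 7.074, Epsilon 4.793, Alpha 5.773.
Geometric-mean thresholds: Eta √(4·5)=4.472, Theta √(6·7)=6.481, Delta √(7·8)=7.483, Epsilon √(4·5)=4.472, Alpha √(5·6)=5.477.
Each quota rounded against its threshold gives Eta 4, Theta 7, Delta 7, Epsilon 5, Alpha 6 (total 29).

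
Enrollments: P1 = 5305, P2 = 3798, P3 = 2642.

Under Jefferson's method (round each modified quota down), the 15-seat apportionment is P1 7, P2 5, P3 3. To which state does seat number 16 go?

P1

Priority for the next seat is population ÷ (current seats + 1).
Priorities: P1 663.125, P2 633.000, P3 660.500.
Highest priority: P1.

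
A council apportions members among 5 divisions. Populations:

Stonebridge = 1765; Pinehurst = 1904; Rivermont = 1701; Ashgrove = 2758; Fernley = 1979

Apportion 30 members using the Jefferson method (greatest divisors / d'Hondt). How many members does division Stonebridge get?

Standard divisor 10107/30 ≈ 336.9; standard quotas: Stonebridge 5.239, Pinehurst 5.652, Rivermont 5.049, Ashgrove 8.186, Fernley 5.874.
Rounding down gives 5, 5, 5, 8, 5 = 28 seats, so the divisor must be adjusted.
With modified divisor 310: modified quotas Stonebridge 5.694, Pinehurst 6.142, Rivermont 5.487, Ashgrove 8.897, Fernley 6.384.
Rounding down: Stonebridge 5, Pinehurst 6, Rivermont 5, Ashgrove 8, Fernley 6 (total 30).
Stonebridge receives 5.

5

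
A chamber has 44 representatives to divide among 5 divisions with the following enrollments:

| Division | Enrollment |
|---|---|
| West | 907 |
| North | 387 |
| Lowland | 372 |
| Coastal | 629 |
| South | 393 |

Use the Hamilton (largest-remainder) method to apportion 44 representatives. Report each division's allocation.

The standard divisor is 2688/44 ≈ 61.091.
Standard quotas: West 14.847, North 6.335, Lowland 6.089, Coastal 10.296, South 6.433.
Lower quotas: West 14, North 6, Lowland 6, Coastal 10, South 6 (sum 42, leaving 2 seats).
Remainders in descending order: West 0.847, South 0.433, North 0.335, Coastal 0.296, Lowland 0.089.
The surplus seats go to West, South.

West 15; North 6; Lowland 6; Coastal 10; South 7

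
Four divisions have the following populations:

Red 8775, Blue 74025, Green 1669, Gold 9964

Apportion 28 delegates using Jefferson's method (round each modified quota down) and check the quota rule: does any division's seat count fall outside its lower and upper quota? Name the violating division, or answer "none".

Standard quotas: Red 2.602, Blue 21.949, Green 0.495, Gold 2.954.
Jefferson allocation: Red 2, Blue 23, Green 0, Gold 3.
Blue has quota 21.949 (lower 21, upper 22) but receives 23 — outside the quota interval.

Blue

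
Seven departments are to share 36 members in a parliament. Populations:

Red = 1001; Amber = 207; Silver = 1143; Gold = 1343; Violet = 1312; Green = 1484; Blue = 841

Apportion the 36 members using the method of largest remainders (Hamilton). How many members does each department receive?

The standard divisor is 7331/36 ≈ 203.639.
Standard quotas: Red 4.916, Amber 1.017, Silver 5.613, Gold 6.595, Violet 6.443, Green 7.287, Blue 4.130.
Lower quotas: Red 4, Amber 1, Silver 5, Gold 6, Violet 6, Green 7, Blue 4 (sum 33, leaving 3 seats).
Remainders in descending order: Red 0.916, Silver 0.613, Gold 0.595, Violet 0.443, Green 0.287, Blue 0.130, Amber 0.017.
Largest remainders: Red, Silver, Gold receive the extra seats.

Red 5, Amber 1, Silver 6, Gold 7, Violet 6, Green 7, Blue 4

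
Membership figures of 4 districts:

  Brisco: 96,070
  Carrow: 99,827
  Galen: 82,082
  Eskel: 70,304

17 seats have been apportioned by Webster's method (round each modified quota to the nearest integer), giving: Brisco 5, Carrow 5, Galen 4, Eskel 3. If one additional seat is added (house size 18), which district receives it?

Priority for the next seat is population ÷ (current seats + 0.5).
Priorities: Brisco 17467.273, Carrow 18150.364, Galen 18240.444, Eskel 20086.857.
Highest priority: Eskel.

Eskel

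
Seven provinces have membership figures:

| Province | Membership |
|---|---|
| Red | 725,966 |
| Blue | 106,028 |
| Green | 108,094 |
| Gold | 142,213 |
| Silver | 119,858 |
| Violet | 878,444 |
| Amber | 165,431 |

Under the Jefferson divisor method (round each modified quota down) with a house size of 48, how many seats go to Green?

2

Standard divisor 2246034/48 ≈ 46792.375; standard quotas: Red 15.515, Blue 2.266, Green 2.310, Gold 3.039, Silver 2.561, Violet 18.773, Amber 3.535.
Rounding down gives 15, 2, 2, 3, 2, 18, 3 = 45 seats, so the divisor must be adjusted.
With modified divisor 43300: modified quotas Red 16.766, Blue 2.449, Green 2.496, Gold 3.284, Silver 2.768, Violet 20.287, Amber 3.821.
Rounding down: Red 16, Blue 2, Green 2, Gold 3, Silver 2, Violet 20, Amber 3 (total 48).
Green receives 2.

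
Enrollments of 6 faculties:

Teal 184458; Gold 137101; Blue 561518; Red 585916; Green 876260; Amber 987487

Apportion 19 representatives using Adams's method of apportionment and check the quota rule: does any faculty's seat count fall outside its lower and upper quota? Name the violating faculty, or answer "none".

none

Standard quotas: Teal 1.052, Gold 0.782, Blue 3.201, Red 3.340, Green 4.996, Amber 5.630.
Adams allocation: Teal 1, Gold 1, Blue 3, Red 3, Green 5, Amber 6.
Every allocation lies between the lower and upper quota.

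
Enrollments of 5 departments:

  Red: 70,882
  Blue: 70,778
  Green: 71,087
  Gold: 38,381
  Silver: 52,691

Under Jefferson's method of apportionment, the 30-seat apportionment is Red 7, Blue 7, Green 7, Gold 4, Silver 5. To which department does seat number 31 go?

Priority for the next seat is population ÷ (current seats + 1).
Priorities: Red 8860.250, Blue 8847.250, Green 8885.875, Gold 7676.200, Silver 8781.833.
Highest priority: Green.

Green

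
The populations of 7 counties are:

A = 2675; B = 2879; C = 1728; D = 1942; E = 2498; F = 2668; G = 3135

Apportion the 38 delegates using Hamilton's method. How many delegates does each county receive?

A: 6, B: 6, C: 4, D: 4, E: 5, F: 6, G: 7

Standard divisor: 17525 ÷ 38 ≈ 461.184.
Standard quotas: A 5.800, B 6.243, C 3.747, D 4.211, E 5.416, F 5.785, G 6.798.
Lower quotas: A 5, B 6, C 3, D 4, E 5, F 5, G 6 (sum 34, leaving 4 seats).
Remainders in descending order: A 0.800, G 0.798, F 0.785, C 0.747, E 0.416, B 0.243, D 0.211.
The surplus seats go to A, G, F, C.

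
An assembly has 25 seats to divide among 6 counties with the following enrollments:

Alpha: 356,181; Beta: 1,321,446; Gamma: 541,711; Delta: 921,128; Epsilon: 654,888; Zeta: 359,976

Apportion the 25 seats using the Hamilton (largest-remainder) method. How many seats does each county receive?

Standard divisor: 4155330 ÷ 25 ≈ 166213.2.
Standard quotas: Alpha 2.1429, Beta 7.9503, Gamma 3.2591, Delta 5.5418, Epsilon 3.9400, Zeta 2.1657.
Lower quotas: Alpha 2, Beta 7, Gamma 3, Delta 5, Epsilon 3, Zeta 2 (sum 22, leaving 3 seats).
Remainders in descending order: Beta 0.9503, Epsilon 0.9400, Delta 0.5418, Gamma 0.2591, Zeta 0.1657, Alpha 0.1429.
Largest remainders: Beta, Epsilon, Delta receive the extra seats.

Alpha=2, Beta=8, Gamma=3, Delta=6, Epsilon=4, Zeta=2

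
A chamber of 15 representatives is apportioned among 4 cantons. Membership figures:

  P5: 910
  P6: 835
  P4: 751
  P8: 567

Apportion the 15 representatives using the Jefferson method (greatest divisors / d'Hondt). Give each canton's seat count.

P5=4, P6=4, P4=4, P8=3

Standard divisor 3063/15 ≈ 204.2; standard quotas: P5 4.456, P6 4.089, P4 3.678, P8 2.777.
Rounding down gives 4, 4, 3, 2 = 13 seats, so the divisor must be adjusted.
With modified divisor 185: modified quotas P5 4.919, P6 4.514, P4 4.059, P8 3.065.
Rounding down: P5 4, P6 4, P4 4, P8 3 (total 15).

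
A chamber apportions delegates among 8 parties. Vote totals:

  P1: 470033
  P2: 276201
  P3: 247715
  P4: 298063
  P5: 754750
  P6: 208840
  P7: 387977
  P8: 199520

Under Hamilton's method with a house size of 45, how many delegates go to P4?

The standard divisor is 2843099/45 ≈ 63179.978.
Standard quotas: P1 7.4396, P2 4.3717, P3 3.9208, P4 4.7177, P5 11.9460, P6 3.3055, P7 6.1408, P8 3.1580.
Lower quotas: P1 7, P2 4, P3 3, P4 4, P5 11, P6 3, P7 6, P8 3 (sum 41, leaving 4 seats).
Remainders in descending order: P5 0.9460, P3 0.9208, P4 0.7177, P1 0.4396, P2 0.3717, P6 0.3055, P8 0.1580, P7 0.1408.
The surplus seats go to P5, P3, P4, P1.
P4 receives 5.

5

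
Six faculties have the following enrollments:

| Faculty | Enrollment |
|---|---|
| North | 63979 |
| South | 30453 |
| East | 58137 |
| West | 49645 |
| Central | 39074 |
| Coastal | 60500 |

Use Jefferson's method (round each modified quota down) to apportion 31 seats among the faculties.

North: 7; South: 3; East: 6; West: 5; Central: 4; Coastal: 6

Standard divisor 301788/31 ≈ 9735.097; standard quotas: North 6.572, South 3.128, East 5.972, West 5.100, Central 4.014, Coastal 6.215.
Rounding down gives 6, 3, 5, 5, 4, 6 = 29 seats, so the divisor must be adjusted.
With modified divisor 8900: modified quotas North 7.189, South 3.422, East 6.532, West 5.578, Central 4.390, Coastal 6.798.
Rounding down: North 7, South 3, East 6, West 5, Central 4, Coastal 6 (total 31).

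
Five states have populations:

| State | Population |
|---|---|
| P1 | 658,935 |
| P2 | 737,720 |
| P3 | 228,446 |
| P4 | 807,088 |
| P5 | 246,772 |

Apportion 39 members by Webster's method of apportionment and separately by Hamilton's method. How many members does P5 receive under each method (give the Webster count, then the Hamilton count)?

4 and 3

Webster: P1 9, P2 11, P3 3, P4 12, P5 4.
Hamilton: P1 10, P2 11, P3 3, P4 12, P5 3.
P5 gets 4 under Webster and 3 under Hamilton.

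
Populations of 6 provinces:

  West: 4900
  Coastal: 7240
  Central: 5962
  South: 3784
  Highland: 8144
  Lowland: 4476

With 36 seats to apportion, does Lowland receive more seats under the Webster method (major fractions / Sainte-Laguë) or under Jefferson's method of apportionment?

Webster

Webster: West 5, Coastal 8, Central 6, South 4, Highland 8, Lowland 5.
Jefferson: West 5, Coastal 8, Central 6, South 4, Highland 9, Lowland 4.
Lowland gets 5 under Webster and 4 under Jefferson.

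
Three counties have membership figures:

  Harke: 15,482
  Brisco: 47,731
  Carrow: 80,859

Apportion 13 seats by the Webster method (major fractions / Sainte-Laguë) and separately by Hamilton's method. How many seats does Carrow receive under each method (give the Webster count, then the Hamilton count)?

8 and 7

Webster: Harke 1, Brisco 4, Carrow 8.
Hamilton: Harke 2, Brisco 4, Carrow 7.
Carrow gets 8 under Webster and 7 under Hamilton.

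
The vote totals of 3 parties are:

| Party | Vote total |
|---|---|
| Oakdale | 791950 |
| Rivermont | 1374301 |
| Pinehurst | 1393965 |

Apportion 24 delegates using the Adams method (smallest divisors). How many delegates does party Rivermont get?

9

Standard divisor 3560216/24 ≈ 148342.333; standard quotas: Oakdale 5.339, Rivermont 9.264, Pinehurst 9.397.
Rounding up gives 6, 10, 10 = 26 seats, so the divisor must be adjusted.
With modified divisor 156600: modified quotas Oakdale 5.057, Rivermont 8.776, Pinehurst 8.901.
Rounding up: Oakdale 6, Rivermont 9, Pinehurst 9 (total 24).
Rivermont receives 9.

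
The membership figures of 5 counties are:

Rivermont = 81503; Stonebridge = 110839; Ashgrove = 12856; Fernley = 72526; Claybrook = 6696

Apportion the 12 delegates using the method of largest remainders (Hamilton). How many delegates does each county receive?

The standard divisor is 284420/12 ≈ 23701.667.
Standard quotas: Rivermont 3.4387, Stonebridge 4.6764, Ashgrove 0.5424, Fernley 3.0600, Claybrook 0.2825.
Lower quotas: Rivermont 3, Stonebridge 4, Ashgrove 0, Fernley 3, Claybrook 0 (sum 10, leaving 2 seats).
Remainders in descending order: Stonebridge 0.6764, Ashgrove 0.5424, Rivermont 0.4387, Claybrook 0.2825, Fernley 0.0600.
The surplus seats go to Stonebridge, Ashgrove.

Rivermont 3, Stonebridge 5, Ashgrove 1, Fernley 3, Claybrook 0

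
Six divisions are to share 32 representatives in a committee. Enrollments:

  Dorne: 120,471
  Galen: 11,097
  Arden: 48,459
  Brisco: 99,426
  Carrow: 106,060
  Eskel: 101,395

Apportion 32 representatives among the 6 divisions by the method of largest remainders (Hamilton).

Dorne=8, Galen=1, Arden=3, Brisco=6, Carrow=7, Eskel=7

Standard divisor: 486908 ÷ 32 ≈ 15215.875.
Standard quotas: Dorne 7.9175, Galen 0.7293, Arden 3.1848, Brisco 6.5344, Carrow 6.9704, Eskel 6.6638.
Lower quotas: Dorne 7, Galen 0, Arden 3, Brisco 6, Carrow 6, Eskel 6 (sum 28, leaving 4 seats).
Remainders in descending order: Carrow 0.9704, Dorne 0.9175, Galen 0.7293, Eskel 0.6638, Brisco 0.5344, Arden 0.1848.
Largest remainders: Carrow, Dorne, Galen, Eskel receive the extra seats.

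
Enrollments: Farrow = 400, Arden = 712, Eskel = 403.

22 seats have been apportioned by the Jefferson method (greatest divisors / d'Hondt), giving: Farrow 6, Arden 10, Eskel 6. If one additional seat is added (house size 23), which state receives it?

Priority for the next seat is population ÷ (current seats + 1).
Priorities: Farrow 57.143, Arden 64.727, Eskel 57.571.
Highest priority: Arden.

Arden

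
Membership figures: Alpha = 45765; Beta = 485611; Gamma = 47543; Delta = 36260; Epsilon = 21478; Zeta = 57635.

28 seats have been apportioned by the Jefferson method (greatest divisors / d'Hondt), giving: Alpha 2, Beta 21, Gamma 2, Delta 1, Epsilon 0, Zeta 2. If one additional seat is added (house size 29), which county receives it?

Priority for the next seat is population ÷ (current seats + 1).
Priorities: Alpha 15255.000, Beta 22073.227, Gamma 15847.667, Delta 18130.000, Epsilon 21478.000, Zeta 19211.667.
Highest priority: Beta.

Beta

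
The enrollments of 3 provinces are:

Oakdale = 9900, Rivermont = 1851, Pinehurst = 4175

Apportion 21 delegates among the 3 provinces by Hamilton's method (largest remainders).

Total 15926; standard divisor 15926/21 ≈ 758.381.
Standard quotas: Oakdale 13.0541, Rivermont 2.4407, Pinehurst 5.5051.
Lower quotas: Oakdale 13, Rivermont 2, Pinehurst 5 (sum 20, leaving 1 seat).
Remainders in descending order: Pinehurst 0.5051, Rivermont 0.4407, Oakdale 0.0541.
The surplus seat goes to Pinehurst.

Oakdale: 13; Rivermont: 2; Pinehurst: 6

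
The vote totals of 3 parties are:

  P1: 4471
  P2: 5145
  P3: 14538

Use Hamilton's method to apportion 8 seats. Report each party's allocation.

P1 1; P2 2; P3 5

Standard divisor: 24154 ÷ 8 ≈ 3019.25.
Standard quotas: P1 1.4808, P2 1.7041, P3 4.8151.
Lower quotas: P1 1, P2 1, P3 4 (sum 6, leaving 2 seats).
Remainders in descending order: P3 0.8151, P2 0.7041, P1 0.4808.
The surplus seats go to P3, P2.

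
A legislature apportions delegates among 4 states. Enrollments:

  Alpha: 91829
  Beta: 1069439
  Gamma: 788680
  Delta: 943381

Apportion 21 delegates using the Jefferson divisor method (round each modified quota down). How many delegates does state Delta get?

7

Standard divisor 2893329/21 ≈ 137777.571; standard quotas: Alpha 0.667, Beta 7.762, Gamma 5.724, Delta 6.847.
Rounding down gives 0, 7, 5, 6 = 18 seats, so the divisor must be adjusted.
With modified divisor 125100: modified quotas Alpha 0.734, Beta 8.549, Gamma 6.304, Delta 7.541.
Rounding down: Alpha 0, Beta 8, Gamma 6, Delta 7 (total 21).
Delta receives 7.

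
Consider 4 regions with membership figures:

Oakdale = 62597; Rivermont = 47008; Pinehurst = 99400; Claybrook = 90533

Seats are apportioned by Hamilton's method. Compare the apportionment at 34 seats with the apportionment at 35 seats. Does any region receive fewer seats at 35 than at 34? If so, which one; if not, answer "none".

At 34 seats: Oakdale 7, Rivermont 6, Pinehurst 11, Claybrook 10.
At 35 seats: Oakdale 7, Rivermont 5, Pinehurst 12, Claybrook 11.
Rivermont drops from 6 to 5.

Rivermont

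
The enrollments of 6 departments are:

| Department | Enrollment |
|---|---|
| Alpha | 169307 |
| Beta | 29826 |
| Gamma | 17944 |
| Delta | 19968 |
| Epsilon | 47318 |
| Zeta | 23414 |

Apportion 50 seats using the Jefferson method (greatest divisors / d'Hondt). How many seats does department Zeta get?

Standard divisor 307777/50 ≈ 6155.54; standard quotas: Alpha 27.505, Beta 4.845, Gamma 2.915, Delta 3.244, Epsilon 7.687, Zeta 3.804.
Rounding down gives 27, 4, 2, 3, 7, 3 = 46 seats, so the divisor must be adjusted.
With modified divisor 5884: modified quotas Alpha 28.774, Beta 5.069, Gamma 3.050, Delta 3.394, Epsilon 8.042, Zeta 3.979.
Rounding down: Alpha 28, Beta 5, Gamma 3, Delta 3, Epsilon 8, Zeta 3 (total 50).
Zeta receives 3.

3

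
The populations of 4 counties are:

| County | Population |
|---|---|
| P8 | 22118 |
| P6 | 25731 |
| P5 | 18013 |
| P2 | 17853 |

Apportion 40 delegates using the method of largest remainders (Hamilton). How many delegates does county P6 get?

Standard divisor: 83715 ÷ 40 ≈ 2092.875.
Standard quotas: P8 10.5682, P6 12.2946, P5 8.6068, P2 8.5304.
Lower quotas: P8 10, P6 12, P5 8, P2 8 (sum 38, leaving 2 seats).
Remainders in descending order: P5 0.6068, P8 0.5682, P2 0.5304, P6 0.2946.
Largest remainders: P5, P8 receive the extra seats.
P6 receives 12.

12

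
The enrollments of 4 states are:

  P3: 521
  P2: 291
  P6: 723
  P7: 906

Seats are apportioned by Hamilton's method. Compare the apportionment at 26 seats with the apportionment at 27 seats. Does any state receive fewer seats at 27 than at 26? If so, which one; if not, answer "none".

At 26 seats: P3 5, P2 3, P6 8, P7 10.
At 27 seats: P3 6, P2 3, P6 8, P7 10.
No state's allocation decreased.

none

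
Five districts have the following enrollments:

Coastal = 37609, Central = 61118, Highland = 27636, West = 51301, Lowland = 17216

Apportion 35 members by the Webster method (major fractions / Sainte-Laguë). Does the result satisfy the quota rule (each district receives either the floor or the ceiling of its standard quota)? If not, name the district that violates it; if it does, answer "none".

Standard quotas: Coastal 6.754, Central 10.977, Highland 4.963, West 9.214, Lowland 3.092.
Webster allocation: Coastal 7, Central 11, Highland 5, West 9, Lowland 3.
Every allocation lies between the lower and upper quota.

none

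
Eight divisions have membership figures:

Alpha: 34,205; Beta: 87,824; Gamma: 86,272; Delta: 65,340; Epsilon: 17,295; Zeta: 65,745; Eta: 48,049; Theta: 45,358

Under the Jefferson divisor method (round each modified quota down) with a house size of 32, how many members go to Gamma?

Standard divisor 450088/32 ≈ 14065.25; standard quotas: Alpha 2.432, Beta 6.244, Gamma 6.134, Delta 4.645, Epsilon 1.230, Zeta 4.674, Eta 3.416, Theta 3.225.
Rounding down gives 2, 6, 6, 4, 1, 4, 3, 3 = 29 seats, so the divisor must be adjusted.
With modified divisor 12400: modified quotas Alpha 2.758, Beta 7.083, Gamma 6.957, Delta 5.269, Epsilon 1.395, Zeta 5.302, Eta 3.875, Theta 3.658.
Rounding down: Alpha 2, Beta 7, Gamma 6, Delta 5, Epsilon 1, Zeta 5, Eta 3, Theta 3 (total 32).
Gamma receives 6.

6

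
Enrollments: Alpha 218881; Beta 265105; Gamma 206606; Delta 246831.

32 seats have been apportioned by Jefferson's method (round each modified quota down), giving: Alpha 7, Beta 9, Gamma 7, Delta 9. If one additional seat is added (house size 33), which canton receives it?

Priority for the next seat is population ÷ (current seats + 1).
Priorities: Alpha 27360.125, Beta 26510.500, Gamma 25825.750, Delta 24683.100.
Highest priority: Alpha.

Alpha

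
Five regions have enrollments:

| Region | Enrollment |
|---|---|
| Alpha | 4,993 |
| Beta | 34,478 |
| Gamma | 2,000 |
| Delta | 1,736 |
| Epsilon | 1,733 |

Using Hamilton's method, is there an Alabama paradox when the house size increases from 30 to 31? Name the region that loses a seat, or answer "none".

Gamma

At 30 seats: Alpha 3, Beta 23, Gamma 2, Delta 1, Epsilon 1.
At 31 seats: Alpha 4, Beta 24, Gamma 1, Delta 1, Epsilon 1.
Gamma drops from 2 to 1.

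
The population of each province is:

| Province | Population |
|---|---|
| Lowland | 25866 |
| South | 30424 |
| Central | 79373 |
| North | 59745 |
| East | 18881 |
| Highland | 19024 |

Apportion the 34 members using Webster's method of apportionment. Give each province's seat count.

Standard divisor 233313/34 ≈ 6862.147; standard quotas: Lowland 3.769, South 4.434, Central 11.567, North 8.706, East 2.751, Highland 2.772.
Rounding to the nearest integer gives 4, 4, 12, 9, 3, 3 = 35 seats, so the divisor must be adjusted.
With modified divisor 7000: modified quotas Lowland 3.695, South 4.346, Central 11.339, North 8.535, East 2.697, Highland 2.718.
Rounding to the nearest integer: Lowland 4, South 4, Central 11, North 9, East 3, Highland 3 (total 34).

Lowland 4, South 4, Central 11, North 9, East 3, Highland 3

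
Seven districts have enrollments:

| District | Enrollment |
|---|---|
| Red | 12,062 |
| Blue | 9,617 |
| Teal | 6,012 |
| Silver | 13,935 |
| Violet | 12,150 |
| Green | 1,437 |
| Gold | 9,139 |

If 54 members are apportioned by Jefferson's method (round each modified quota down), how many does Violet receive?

10

Standard divisor 64352/54 ≈ 1191.704; standard quotas: Red 10.122, Blue 8.070, Teal 5.045, Silver 11.693, Violet 10.195, Green 1.206, Gold 7.669.
Rounding down gives 10, 8, 5, 11, 10, 1, 7 = 52 seats, so the divisor must be adjusted.
With modified divisor 1120: modified quotas Red 10.770, Blue 8.587, Teal 5.368, Silver 12.442, Violet 10.848, Green 1.283, Gold 8.160.
Rounding down: Red 10, Blue 8, Teal 5, Silver 12, Violet 10, Green 1, Gold 8 (total 54).
Violet receives 10.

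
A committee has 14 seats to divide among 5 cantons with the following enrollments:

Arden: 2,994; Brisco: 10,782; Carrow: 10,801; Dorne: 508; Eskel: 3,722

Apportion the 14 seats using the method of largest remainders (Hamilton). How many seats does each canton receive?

Arden 2, Brisco 5, Carrow 5, Dorne 0, Eskel 2

The standard divisor is 28807/14 ≈ 2057.643.
Standard quotas: Arden 1.4551, Brisco 5.2400, Carrow 5.2492, Dorne 0.2469, Eskel 1.8089.
Lower quotas: Arden 1, Brisco 5, Carrow 5, Dorne 0, Eskel 1 (sum 12, leaving 2 seats).
Remainders in descending order: Eskel 0.8089, Arden 0.4551, Carrow 0.2492, Dorne 0.2469, Brisco 0.2400.
Largest remainders: Eskel, Arden receive the extra seats.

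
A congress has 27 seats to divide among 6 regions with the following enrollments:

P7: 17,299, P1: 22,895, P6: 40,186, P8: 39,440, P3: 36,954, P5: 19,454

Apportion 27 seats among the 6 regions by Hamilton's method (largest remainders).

The standard divisor is 176228/27 ≈ 6526.963.
Standard quotas: P7 2.6504, P1 3.5078, P6 6.1569, P8 6.0426, P3 5.6617, P5 2.9806.
Lower quotas: P7 2, P1 3, P6 6, P8 6, P3 5, P5 2 (sum 24, leaving 3 seats).
Remainders in descending order: P5 0.9806, P3 0.6617, P7 0.6504, P1 0.5078, P6 0.1569, P8 0.0426.
Largest remainders: P5, P3, P7 receive the extra seats.

P7 3, P1 3, P6 6, P8 6, P3 6, P5 3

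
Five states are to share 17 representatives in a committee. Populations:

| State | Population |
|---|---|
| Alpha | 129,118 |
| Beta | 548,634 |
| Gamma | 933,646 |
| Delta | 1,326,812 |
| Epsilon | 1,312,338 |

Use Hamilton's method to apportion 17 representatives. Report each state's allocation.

The standard divisor is 4250548/17 ≈ 250032.235.
Standard quotas: Alpha 0.5164, Beta 2.1943, Gamma 3.7341, Delta 5.3066, Epsilon 5.2487.
Lower quotas: Alpha 0, Beta 2, Gamma 3, Delta 5, Epsilon 5 (sum 15, leaving 2 seats).
Remainders in descending order: Gamma 0.7341, Alpha 0.5164, Delta 0.3066, Epsilon 0.2487, Beta 0.1943.
The surplus seats go to Gamma, Alpha.

Alpha: 1; Beta: 2; Gamma: 4; Delta: 5; Epsilon: 5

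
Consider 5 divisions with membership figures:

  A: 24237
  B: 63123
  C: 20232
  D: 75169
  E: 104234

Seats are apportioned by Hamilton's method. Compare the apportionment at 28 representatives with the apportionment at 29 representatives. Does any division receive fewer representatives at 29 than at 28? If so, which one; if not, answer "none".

At 28 seats: A 3, B 6, C 2, D 7, E 10.
At 29 seats: A 2, B 6, C 2, D 8, E 11.
A drops from 3 to 2.

A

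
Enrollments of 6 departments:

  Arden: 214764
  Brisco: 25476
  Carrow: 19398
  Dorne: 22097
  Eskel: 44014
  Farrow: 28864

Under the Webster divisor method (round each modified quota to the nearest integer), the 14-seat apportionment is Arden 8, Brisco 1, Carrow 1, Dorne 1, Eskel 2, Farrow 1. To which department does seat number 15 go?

Priority for the next seat is population ÷ (current seats + 0.5).
Priorities: Arden 25266.353, Brisco 16984.000, Carrow 12932.000, Dorne 14731.333, Eskel 17605.600, Farrow 19242.667.
Highest priority: Arden.

Arden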